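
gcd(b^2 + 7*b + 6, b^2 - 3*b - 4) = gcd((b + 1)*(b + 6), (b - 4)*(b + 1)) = b + 1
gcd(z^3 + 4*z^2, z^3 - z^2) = z^2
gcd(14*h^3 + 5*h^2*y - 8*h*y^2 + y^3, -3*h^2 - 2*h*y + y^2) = h + y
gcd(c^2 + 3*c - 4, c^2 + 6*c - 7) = c - 1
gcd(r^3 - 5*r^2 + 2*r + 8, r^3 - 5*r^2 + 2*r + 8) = r^3 - 5*r^2 + 2*r + 8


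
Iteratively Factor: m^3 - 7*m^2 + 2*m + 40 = (m - 5)*(m^2 - 2*m - 8) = (m - 5)*(m + 2)*(m - 4)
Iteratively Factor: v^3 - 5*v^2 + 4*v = (v - 1)*(v^2 - 4*v) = v*(v - 1)*(v - 4)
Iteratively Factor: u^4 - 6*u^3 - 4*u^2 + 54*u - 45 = (u - 1)*(u^3 - 5*u^2 - 9*u + 45) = (u - 3)*(u - 1)*(u^2 - 2*u - 15) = (u - 3)*(u - 1)*(u + 3)*(u - 5)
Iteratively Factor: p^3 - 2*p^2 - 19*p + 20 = (p - 5)*(p^2 + 3*p - 4) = (p - 5)*(p + 4)*(p - 1)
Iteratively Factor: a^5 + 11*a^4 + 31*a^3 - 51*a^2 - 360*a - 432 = (a + 4)*(a^4 + 7*a^3 + 3*a^2 - 63*a - 108) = (a + 3)*(a + 4)*(a^3 + 4*a^2 - 9*a - 36) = (a - 3)*(a + 3)*(a + 4)*(a^2 + 7*a + 12) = (a - 3)*(a + 3)*(a + 4)^2*(a + 3)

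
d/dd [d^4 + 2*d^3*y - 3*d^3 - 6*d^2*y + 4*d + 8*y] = 4*d^3 + 6*d^2*y - 9*d^2 - 12*d*y + 4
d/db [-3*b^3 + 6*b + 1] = 6 - 9*b^2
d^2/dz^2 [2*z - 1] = 0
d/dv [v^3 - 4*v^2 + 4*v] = 3*v^2 - 8*v + 4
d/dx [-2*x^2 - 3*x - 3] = -4*x - 3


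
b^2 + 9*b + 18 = (b + 3)*(b + 6)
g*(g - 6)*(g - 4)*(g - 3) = g^4 - 13*g^3 + 54*g^2 - 72*g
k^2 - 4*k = k*(k - 4)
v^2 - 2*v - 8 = (v - 4)*(v + 2)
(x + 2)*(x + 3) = x^2 + 5*x + 6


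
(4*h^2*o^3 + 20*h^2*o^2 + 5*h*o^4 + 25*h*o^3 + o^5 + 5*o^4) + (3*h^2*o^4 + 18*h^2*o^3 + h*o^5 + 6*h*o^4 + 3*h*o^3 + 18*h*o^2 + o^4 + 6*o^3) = 3*h^2*o^4 + 22*h^2*o^3 + 20*h^2*o^2 + h*o^5 + 11*h*o^4 + 28*h*o^3 + 18*h*o^2 + o^5 + 6*o^4 + 6*o^3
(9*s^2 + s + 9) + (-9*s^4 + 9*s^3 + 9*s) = -9*s^4 + 9*s^3 + 9*s^2 + 10*s + 9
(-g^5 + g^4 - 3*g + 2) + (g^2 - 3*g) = -g^5 + g^4 + g^2 - 6*g + 2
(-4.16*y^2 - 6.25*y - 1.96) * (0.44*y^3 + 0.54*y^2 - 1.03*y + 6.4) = -1.8304*y^5 - 4.9964*y^4 + 0.0474000000000006*y^3 - 21.2449*y^2 - 37.9812*y - 12.544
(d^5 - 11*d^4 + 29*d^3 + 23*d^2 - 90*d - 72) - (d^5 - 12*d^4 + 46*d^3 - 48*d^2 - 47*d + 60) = d^4 - 17*d^3 + 71*d^2 - 43*d - 132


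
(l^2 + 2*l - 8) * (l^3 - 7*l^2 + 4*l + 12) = l^5 - 5*l^4 - 18*l^3 + 76*l^2 - 8*l - 96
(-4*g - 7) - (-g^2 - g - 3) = g^2 - 3*g - 4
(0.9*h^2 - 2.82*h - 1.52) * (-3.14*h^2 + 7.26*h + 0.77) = -2.826*h^4 + 15.3888*h^3 - 15.0074*h^2 - 13.2066*h - 1.1704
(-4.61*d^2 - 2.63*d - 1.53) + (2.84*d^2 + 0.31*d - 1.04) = -1.77*d^2 - 2.32*d - 2.57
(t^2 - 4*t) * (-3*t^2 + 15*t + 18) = -3*t^4 + 27*t^3 - 42*t^2 - 72*t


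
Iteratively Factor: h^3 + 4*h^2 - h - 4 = (h - 1)*(h^2 + 5*h + 4) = (h - 1)*(h + 1)*(h + 4)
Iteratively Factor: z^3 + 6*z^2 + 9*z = (z + 3)*(z^2 + 3*z) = (z + 3)^2*(z)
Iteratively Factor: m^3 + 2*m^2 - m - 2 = (m - 1)*(m^2 + 3*m + 2) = (m - 1)*(m + 1)*(m + 2)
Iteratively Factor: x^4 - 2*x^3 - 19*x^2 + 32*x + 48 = (x - 3)*(x^3 + x^2 - 16*x - 16) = (x - 3)*(x + 1)*(x^2 - 16) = (x - 3)*(x + 1)*(x + 4)*(x - 4)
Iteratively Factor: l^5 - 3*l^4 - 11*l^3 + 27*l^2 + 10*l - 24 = (l + 3)*(l^4 - 6*l^3 + 7*l^2 + 6*l - 8) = (l - 4)*(l + 3)*(l^3 - 2*l^2 - l + 2) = (l - 4)*(l + 1)*(l + 3)*(l^2 - 3*l + 2) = (l - 4)*(l - 2)*(l + 1)*(l + 3)*(l - 1)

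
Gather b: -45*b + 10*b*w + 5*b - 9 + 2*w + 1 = b*(10*w - 40) + 2*w - 8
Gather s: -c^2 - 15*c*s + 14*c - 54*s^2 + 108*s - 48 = -c^2 + 14*c - 54*s^2 + s*(108 - 15*c) - 48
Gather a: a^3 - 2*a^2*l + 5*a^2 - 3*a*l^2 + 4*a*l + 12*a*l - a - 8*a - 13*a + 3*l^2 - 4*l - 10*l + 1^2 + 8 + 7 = a^3 + a^2*(5 - 2*l) + a*(-3*l^2 + 16*l - 22) + 3*l^2 - 14*l + 16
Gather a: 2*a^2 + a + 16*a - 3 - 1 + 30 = 2*a^2 + 17*a + 26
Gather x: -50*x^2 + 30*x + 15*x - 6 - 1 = -50*x^2 + 45*x - 7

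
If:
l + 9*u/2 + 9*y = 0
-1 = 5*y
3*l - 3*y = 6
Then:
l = 9/5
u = 0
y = -1/5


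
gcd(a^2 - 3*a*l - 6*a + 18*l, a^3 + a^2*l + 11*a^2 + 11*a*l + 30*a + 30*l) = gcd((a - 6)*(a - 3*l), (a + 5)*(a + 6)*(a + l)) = 1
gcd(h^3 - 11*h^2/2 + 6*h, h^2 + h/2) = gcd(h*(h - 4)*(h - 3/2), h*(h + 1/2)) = h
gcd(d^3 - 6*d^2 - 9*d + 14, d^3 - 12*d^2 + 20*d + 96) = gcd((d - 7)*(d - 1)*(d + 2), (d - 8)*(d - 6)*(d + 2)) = d + 2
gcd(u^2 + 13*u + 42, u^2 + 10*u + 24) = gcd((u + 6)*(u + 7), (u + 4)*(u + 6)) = u + 6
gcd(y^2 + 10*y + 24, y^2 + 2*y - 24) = y + 6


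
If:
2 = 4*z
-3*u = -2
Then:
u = 2/3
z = 1/2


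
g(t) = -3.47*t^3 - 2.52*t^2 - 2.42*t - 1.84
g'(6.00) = -407.42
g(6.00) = -856.60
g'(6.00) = -407.42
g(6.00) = -856.60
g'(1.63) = -38.29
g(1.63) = -27.51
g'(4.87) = -273.86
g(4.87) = -474.18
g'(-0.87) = -5.91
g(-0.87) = 0.64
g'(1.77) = -43.95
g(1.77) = -33.26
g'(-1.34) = -14.36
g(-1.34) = 5.23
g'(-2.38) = -49.39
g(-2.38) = 36.43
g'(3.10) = -118.08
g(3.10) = -136.93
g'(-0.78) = -4.82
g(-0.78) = 0.16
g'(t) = -10.41*t^2 - 5.04*t - 2.42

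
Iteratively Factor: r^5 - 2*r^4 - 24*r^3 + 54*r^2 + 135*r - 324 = (r - 3)*(r^4 + r^3 - 21*r^2 - 9*r + 108) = (r - 3)^2*(r^3 + 4*r^2 - 9*r - 36) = (r - 3)^2*(r + 3)*(r^2 + r - 12) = (r - 3)^2*(r + 3)*(r + 4)*(r - 3)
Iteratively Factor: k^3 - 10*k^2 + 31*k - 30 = (k - 3)*(k^2 - 7*k + 10) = (k - 3)*(k - 2)*(k - 5)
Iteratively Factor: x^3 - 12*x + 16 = (x - 2)*(x^2 + 2*x - 8) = (x - 2)*(x + 4)*(x - 2)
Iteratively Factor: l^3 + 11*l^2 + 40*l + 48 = (l + 3)*(l^2 + 8*l + 16) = (l + 3)*(l + 4)*(l + 4)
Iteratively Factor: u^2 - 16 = (u - 4)*(u + 4)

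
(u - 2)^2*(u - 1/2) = u^3 - 9*u^2/2 + 6*u - 2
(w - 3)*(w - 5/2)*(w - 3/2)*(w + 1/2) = w^4 - 13*w^3/2 + 49*w^2/4 - 27*w/8 - 45/8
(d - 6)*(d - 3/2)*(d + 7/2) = d^3 - 4*d^2 - 69*d/4 + 63/2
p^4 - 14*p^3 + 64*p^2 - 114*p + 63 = (p - 7)*(p - 3)^2*(p - 1)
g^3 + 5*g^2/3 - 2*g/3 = g*(g - 1/3)*(g + 2)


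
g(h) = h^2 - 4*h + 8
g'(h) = 2*h - 4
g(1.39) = 4.37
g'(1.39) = -1.22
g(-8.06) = 105.20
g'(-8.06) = -20.12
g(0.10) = 7.61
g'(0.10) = -3.80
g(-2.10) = 20.81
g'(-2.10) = -8.20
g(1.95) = 4.00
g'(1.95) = -0.10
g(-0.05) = 8.20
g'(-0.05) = -4.10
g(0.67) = 5.77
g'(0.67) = -2.66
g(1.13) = 4.76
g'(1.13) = -1.74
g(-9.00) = 125.00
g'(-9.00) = -22.00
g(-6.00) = 68.00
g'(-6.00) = -16.00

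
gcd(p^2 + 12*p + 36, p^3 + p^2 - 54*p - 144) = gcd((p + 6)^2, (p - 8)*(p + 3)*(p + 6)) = p + 6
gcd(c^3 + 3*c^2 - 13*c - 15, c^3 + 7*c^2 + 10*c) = c + 5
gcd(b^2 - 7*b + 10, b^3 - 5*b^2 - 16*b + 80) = b - 5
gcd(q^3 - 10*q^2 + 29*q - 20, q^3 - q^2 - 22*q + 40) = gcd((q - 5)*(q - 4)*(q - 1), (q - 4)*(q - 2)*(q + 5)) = q - 4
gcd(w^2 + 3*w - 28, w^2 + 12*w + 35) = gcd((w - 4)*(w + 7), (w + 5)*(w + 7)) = w + 7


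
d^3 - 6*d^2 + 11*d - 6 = (d - 3)*(d - 2)*(d - 1)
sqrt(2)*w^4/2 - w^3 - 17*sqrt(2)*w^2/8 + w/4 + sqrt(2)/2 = (w - 1/2)*(w + 1/2)*(w - 2*sqrt(2))*(sqrt(2)*w/2 + 1)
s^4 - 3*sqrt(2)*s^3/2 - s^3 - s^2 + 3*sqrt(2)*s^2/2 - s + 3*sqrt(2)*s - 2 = (s - 2)*(s + 1)*(s - sqrt(2))*(s - sqrt(2)/2)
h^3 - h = h*(h - 1)*(h + 1)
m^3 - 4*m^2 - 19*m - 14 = (m - 7)*(m + 1)*(m + 2)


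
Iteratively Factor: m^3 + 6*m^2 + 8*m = (m)*(m^2 + 6*m + 8) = m*(m + 2)*(m + 4)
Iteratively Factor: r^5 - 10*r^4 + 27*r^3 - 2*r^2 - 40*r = (r + 1)*(r^4 - 11*r^3 + 38*r^2 - 40*r) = (r - 4)*(r + 1)*(r^3 - 7*r^2 + 10*r) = (r - 5)*(r - 4)*(r + 1)*(r^2 - 2*r) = (r - 5)*(r - 4)*(r - 2)*(r + 1)*(r)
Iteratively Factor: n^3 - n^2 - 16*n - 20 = (n - 5)*(n^2 + 4*n + 4) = (n - 5)*(n + 2)*(n + 2)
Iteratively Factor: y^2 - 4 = (y + 2)*(y - 2)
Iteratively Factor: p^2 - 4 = (p - 2)*(p + 2)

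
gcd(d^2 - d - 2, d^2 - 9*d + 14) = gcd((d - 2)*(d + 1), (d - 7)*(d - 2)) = d - 2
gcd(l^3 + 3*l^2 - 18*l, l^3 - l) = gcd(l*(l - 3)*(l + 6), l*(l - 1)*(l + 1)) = l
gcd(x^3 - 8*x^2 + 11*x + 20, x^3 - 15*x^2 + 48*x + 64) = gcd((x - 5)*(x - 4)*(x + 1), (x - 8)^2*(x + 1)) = x + 1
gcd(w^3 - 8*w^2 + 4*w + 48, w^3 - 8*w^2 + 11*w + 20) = w - 4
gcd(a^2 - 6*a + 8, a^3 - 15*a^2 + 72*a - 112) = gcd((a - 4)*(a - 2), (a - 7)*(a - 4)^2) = a - 4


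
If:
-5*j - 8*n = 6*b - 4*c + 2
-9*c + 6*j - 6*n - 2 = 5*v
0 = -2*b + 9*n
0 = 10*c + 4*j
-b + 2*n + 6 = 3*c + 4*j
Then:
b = -2034/815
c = -172/163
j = 430/163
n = -452/815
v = 21722/4075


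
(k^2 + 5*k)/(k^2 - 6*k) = (k + 5)/(k - 6)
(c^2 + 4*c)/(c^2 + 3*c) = (c + 4)/(c + 3)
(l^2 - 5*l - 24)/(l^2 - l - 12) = (l - 8)/(l - 4)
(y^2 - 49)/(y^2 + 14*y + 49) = (y - 7)/(y + 7)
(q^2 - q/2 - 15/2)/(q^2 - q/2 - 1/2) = (-2*q^2 + q + 15)/(-2*q^2 + q + 1)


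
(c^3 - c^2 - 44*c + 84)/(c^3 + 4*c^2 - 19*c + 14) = (c - 6)/(c - 1)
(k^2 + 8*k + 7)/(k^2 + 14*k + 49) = (k + 1)/(k + 7)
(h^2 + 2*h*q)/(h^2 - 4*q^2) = h/(h - 2*q)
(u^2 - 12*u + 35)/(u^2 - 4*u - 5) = (u - 7)/(u + 1)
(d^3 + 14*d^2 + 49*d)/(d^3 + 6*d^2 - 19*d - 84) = d*(d + 7)/(d^2 - d - 12)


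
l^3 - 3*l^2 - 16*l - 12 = (l - 6)*(l + 1)*(l + 2)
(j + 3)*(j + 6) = j^2 + 9*j + 18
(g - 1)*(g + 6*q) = g^2 + 6*g*q - g - 6*q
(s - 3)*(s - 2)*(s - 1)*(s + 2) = s^4 - 4*s^3 - s^2 + 16*s - 12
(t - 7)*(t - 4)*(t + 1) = t^3 - 10*t^2 + 17*t + 28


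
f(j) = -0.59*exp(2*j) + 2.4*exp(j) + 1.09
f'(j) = -1.18*exp(2*j) + 2.4*exp(j)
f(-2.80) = 1.23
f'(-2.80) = 0.14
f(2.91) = -153.67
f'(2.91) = -353.57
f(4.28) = -2904.55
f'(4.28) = -5984.67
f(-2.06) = 1.39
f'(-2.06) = 0.29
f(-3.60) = 1.16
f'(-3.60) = 0.06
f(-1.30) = 1.70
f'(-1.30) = 0.57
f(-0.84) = 2.02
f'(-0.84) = 0.82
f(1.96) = -11.61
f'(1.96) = -42.43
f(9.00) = -38719933.30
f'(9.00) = -77459316.18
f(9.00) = -38719933.30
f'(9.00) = -77459316.18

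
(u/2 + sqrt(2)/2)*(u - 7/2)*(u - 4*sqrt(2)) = u^3/2 - 3*sqrt(2)*u^2/2 - 7*u^2/4 - 4*u + 21*sqrt(2)*u/4 + 14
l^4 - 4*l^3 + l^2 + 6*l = l*(l - 3)*(l - 2)*(l + 1)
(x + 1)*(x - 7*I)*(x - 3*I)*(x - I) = x^4 + x^3 - 11*I*x^3 - 31*x^2 - 11*I*x^2 - 31*x + 21*I*x + 21*I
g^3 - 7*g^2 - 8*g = g*(g - 8)*(g + 1)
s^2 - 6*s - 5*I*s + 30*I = (s - 6)*(s - 5*I)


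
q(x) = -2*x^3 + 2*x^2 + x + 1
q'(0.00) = 1.00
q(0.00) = 1.00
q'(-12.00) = -911.00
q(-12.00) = 3733.00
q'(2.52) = -27.02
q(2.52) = -15.79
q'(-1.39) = -16.15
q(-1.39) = 8.85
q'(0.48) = 1.54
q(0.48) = 1.72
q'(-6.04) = -242.05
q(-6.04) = 508.62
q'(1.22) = -3.05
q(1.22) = 1.57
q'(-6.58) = -285.10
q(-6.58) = 650.79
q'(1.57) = -7.51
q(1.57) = -0.24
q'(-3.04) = -66.61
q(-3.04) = 72.63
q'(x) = -6*x^2 + 4*x + 1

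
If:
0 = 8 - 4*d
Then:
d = 2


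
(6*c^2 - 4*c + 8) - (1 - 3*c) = 6*c^2 - c + 7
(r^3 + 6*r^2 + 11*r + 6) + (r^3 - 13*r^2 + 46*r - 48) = 2*r^3 - 7*r^2 + 57*r - 42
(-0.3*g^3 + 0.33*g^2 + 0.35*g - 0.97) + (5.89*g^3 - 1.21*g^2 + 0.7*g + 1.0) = 5.59*g^3 - 0.88*g^2 + 1.05*g + 0.03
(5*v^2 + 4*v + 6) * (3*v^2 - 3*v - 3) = 15*v^4 - 3*v^3 - 9*v^2 - 30*v - 18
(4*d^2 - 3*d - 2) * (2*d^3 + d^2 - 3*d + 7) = 8*d^5 - 2*d^4 - 19*d^3 + 35*d^2 - 15*d - 14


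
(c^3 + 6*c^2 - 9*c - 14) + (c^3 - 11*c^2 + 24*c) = 2*c^3 - 5*c^2 + 15*c - 14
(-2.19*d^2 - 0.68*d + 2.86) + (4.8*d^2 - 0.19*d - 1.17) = 2.61*d^2 - 0.87*d + 1.69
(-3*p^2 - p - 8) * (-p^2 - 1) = 3*p^4 + p^3 + 11*p^2 + p + 8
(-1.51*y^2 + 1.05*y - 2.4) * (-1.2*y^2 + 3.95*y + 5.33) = 1.812*y^4 - 7.2245*y^3 - 1.0208*y^2 - 3.8835*y - 12.792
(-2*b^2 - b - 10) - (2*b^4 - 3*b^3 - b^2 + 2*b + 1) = -2*b^4 + 3*b^3 - b^2 - 3*b - 11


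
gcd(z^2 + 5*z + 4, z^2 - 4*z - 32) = z + 4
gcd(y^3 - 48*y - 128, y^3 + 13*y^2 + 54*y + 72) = y + 4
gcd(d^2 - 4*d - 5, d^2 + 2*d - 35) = d - 5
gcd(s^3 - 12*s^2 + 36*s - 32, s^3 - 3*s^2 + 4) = s^2 - 4*s + 4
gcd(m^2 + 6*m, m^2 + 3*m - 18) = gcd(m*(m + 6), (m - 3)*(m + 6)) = m + 6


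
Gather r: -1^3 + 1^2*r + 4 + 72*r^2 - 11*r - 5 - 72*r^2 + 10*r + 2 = 0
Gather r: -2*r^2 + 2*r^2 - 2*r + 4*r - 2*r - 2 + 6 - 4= 0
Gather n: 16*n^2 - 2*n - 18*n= 16*n^2 - 20*n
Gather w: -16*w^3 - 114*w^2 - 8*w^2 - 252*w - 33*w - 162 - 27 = -16*w^3 - 122*w^2 - 285*w - 189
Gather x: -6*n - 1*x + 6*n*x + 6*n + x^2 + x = 6*n*x + x^2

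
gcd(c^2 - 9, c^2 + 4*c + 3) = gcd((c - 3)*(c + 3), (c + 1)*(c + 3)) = c + 3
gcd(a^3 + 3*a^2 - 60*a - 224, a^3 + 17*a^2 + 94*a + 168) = a^2 + 11*a + 28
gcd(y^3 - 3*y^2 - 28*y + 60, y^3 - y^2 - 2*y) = y - 2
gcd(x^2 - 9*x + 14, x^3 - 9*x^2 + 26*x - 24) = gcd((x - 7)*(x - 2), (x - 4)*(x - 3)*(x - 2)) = x - 2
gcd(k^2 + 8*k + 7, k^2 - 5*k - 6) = k + 1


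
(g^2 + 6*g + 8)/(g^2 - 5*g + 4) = (g^2 + 6*g + 8)/(g^2 - 5*g + 4)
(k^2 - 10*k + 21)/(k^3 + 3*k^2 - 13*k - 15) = (k - 7)/(k^2 + 6*k + 5)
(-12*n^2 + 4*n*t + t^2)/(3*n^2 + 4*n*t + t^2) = (-12*n^2 + 4*n*t + t^2)/(3*n^2 + 4*n*t + t^2)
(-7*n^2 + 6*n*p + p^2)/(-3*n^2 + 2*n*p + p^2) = (7*n + p)/(3*n + p)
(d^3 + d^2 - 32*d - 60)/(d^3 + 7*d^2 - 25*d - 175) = (d^2 - 4*d - 12)/(d^2 + 2*d - 35)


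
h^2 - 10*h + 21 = (h - 7)*(h - 3)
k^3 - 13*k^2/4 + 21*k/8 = k*(k - 7/4)*(k - 3/2)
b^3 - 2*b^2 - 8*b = b*(b - 4)*(b + 2)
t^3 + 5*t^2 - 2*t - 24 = (t - 2)*(t + 3)*(t + 4)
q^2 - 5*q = q*(q - 5)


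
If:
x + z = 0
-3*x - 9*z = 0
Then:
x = 0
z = 0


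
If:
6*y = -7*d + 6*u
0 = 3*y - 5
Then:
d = 6*u/7 - 10/7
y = 5/3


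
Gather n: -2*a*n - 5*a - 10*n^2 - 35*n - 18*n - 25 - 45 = -5*a - 10*n^2 + n*(-2*a - 53) - 70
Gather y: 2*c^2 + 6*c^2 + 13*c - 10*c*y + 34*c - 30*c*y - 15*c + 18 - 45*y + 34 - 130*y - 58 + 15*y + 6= 8*c^2 + 32*c + y*(-40*c - 160)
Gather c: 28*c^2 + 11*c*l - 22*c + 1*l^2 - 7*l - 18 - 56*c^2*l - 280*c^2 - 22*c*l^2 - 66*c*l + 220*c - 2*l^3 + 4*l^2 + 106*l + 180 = c^2*(-56*l - 252) + c*(-22*l^2 - 55*l + 198) - 2*l^3 + 5*l^2 + 99*l + 162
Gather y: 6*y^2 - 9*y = 6*y^2 - 9*y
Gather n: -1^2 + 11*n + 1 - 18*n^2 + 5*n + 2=-18*n^2 + 16*n + 2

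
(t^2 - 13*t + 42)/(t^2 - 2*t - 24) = (t - 7)/(t + 4)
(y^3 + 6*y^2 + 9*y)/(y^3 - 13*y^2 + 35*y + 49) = y*(y^2 + 6*y + 9)/(y^3 - 13*y^2 + 35*y + 49)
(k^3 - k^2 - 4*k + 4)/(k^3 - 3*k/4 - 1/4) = 4*(k^2 - 4)/(4*k^2 + 4*k + 1)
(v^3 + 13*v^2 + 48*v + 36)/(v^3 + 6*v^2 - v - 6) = (v + 6)/(v - 1)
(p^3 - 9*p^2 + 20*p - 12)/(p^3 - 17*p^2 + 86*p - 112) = (p^2 - 7*p + 6)/(p^2 - 15*p + 56)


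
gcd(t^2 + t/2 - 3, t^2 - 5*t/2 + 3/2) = t - 3/2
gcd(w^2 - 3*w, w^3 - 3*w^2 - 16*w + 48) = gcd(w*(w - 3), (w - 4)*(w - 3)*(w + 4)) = w - 3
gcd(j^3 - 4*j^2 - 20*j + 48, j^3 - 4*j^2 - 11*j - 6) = j - 6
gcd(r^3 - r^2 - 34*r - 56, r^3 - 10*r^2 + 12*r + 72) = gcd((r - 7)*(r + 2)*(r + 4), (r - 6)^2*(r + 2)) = r + 2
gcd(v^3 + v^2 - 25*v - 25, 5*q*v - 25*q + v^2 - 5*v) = v - 5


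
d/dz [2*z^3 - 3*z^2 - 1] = 6*z*(z - 1)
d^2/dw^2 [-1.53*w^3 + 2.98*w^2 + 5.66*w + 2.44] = 5.96 - 9.18*w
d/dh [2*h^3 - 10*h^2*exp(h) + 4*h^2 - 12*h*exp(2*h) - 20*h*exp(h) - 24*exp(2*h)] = -10*h^2*exp(h) + 6*h^2 - 24*h*exp(2*h) - 40*h*exp(h) + 8*h - 60*exp(2*h) - 20*exp(h)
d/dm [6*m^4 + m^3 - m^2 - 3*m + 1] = 24*m^3 + 3*m^2 - 2*m - 3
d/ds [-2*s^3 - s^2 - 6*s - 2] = -6*s^2 - 2*s - 6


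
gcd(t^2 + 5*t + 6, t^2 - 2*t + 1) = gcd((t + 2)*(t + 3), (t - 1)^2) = 1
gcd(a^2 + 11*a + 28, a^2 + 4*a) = a + 4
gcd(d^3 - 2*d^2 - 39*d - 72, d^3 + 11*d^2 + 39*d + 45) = d^2 + 6*d + 9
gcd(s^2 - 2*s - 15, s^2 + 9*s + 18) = s + 3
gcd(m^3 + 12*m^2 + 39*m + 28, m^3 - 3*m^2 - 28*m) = m + 4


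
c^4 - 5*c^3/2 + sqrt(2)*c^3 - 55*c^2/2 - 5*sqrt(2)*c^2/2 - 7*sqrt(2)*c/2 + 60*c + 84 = (c - 7/2)*(c + 1)*(c - 3*sqrt(2))*(c + 4*sqrt(2))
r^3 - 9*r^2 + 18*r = r*(r - 6)*(r - 3)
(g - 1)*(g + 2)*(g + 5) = g^3 + 6*g^2 + 3*g - 10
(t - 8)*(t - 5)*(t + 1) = t^3 - 12*t^2 + 27*t + 40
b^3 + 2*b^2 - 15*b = b*(b - 3)*(b + 5)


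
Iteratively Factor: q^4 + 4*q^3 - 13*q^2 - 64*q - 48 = (q + 1)*(q^3 + 3*q^2 - 16*q - 48) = (q + 1)*(q + 3)*(q^2 - 16) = (q - 4)*(q + 1)*(q + 3)*(q + 4)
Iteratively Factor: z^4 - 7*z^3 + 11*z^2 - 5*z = (z - 5)*(z^3 - 2*z^2 + z) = (z - 5)*(z - 1)*(z^2 - z) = (z - 5)*(z - 1)^2*(z)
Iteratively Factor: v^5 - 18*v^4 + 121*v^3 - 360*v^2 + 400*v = (v - 5)*(v^4 - 13*v^3 + 56*v^2 - 80*v) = v*(v - 5)*(v^3 - 13*v^2 + 56*v - 80) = v*(v - 5)*(v - 4)*(v^2 - 9*v + 20) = v*(v - 5)*(v - 4)^2*(v - 5)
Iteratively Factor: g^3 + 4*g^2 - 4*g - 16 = (g - 2)*(g^2 + 6*g + 8) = (g - 2)*(g + 4)*(g + 2)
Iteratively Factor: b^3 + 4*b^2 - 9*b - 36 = (b + 4)*(b^2 - 9) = (b + 3)*(b + 4)*(b - 3)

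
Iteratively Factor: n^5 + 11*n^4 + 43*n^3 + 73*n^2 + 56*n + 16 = (n + 1)*(n^4 + 10*n^3 + 33*n^2 + 40*n + 16) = (n + 1)*(n + 4)*(n^3 + 6*n^2 + 9*n + 4) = (n + 1)^2*(n + 4)*(n^2 + 5*n + 4) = (n + 1)^3*(n + 4)*(n + 4)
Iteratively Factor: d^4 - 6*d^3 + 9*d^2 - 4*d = (d - 4)*(d^3 - 2*d^2 + d) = (d - 4)*(d - 1)*(d^2 - d) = (d - 4)*(d - 1)^2*(d)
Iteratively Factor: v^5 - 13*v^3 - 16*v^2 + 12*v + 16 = (v - 4)*(v^4 + 4*v^3 + 3*v^2 - 4*v - 4) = (v - 4)*(v + 2)*(v^3 + 2*v^2 - v - 2) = (v - 4)*(v + 2)^2*(v^2 - 1) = (v - 4)*(v + 1)*(v + 2)^2*(v - 1)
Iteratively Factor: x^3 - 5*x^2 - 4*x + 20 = (x - 5)*(x^2 - 4) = (x - 5)*(x + 2)*(x - 2)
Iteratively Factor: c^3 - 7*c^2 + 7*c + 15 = (c - 5)*(c^2 - 2*c - 3) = (c - 5)*(c + 1)*(c - 3)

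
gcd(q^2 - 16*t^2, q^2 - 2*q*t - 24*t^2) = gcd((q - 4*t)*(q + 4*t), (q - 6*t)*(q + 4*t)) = q + 4*t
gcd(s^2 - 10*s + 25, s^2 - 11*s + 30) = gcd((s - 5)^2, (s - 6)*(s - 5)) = s - 5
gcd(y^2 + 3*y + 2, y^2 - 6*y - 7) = y + 1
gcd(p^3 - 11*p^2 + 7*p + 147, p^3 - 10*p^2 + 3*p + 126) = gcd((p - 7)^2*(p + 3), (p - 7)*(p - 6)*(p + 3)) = p^2 - 4*p - 21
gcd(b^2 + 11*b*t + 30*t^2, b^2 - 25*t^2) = b + 5*t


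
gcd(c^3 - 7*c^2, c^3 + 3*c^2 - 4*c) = c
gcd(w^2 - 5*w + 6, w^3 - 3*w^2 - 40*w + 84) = w - 2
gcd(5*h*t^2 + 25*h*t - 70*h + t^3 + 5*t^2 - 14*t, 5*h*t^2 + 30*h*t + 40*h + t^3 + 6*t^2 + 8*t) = 5*h + t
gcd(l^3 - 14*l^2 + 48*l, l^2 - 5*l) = l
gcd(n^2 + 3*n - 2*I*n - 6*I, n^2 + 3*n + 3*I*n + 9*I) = n + 3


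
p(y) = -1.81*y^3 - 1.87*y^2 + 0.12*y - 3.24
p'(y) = -5.43*y^2 - 3.74*y + 0.12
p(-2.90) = 24.83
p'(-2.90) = -34.70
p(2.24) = -32.70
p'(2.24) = -35.50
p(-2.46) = 12.09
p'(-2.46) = -23.54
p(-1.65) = -0.40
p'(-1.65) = -8.49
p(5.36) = -335.04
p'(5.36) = -175.93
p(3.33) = -90.41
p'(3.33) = -72.55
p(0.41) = -3.63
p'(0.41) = -2.33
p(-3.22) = 37.41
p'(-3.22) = -44.14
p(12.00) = -3398.76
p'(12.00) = -826.68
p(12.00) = -3398.76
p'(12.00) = -826.68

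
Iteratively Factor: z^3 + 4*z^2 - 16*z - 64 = (z + 4)*(z^2 - 16) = (z - 4)*(z + 4)*(z + 4)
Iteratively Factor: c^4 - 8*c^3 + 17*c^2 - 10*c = (c - 2)*(c^3 - 6*c^2 + 5*c) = (c - 2)*(c - 1)*(c^2 - 5*c) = (c - 5)*(c - 2)*(c - 1)*(c)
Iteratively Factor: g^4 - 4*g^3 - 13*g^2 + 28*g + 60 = (g + 2)*(g^3 - 6*g^2 - g + 30) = (g - 3)*(g + 2)*(g^2 - 3*g - 10) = (g - 5)*(g - 3)*(g + 2)*(g + 2)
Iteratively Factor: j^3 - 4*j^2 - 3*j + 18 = (j - 3)*(j^2 - j - 6) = (j - 3)*(j + 2)*(j - 3)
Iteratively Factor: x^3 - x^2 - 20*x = (x + 4)*(x^2 - 5*x) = (x - 5)*(x + 4)*(x)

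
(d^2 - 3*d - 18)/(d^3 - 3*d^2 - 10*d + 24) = (d - 6)/(d^2 - 6*d + 8)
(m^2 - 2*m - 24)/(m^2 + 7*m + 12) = (m - 6)/(m + 3)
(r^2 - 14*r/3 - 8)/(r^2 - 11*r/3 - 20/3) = (r - 6)/(r - 5)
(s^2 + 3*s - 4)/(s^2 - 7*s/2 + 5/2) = 2*(s + 4)/(2*s - 5)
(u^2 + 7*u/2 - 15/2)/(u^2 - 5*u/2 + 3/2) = (u + 5)/(u - 1)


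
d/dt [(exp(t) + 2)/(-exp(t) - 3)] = -exp(t)/(exp(t) + 3)^2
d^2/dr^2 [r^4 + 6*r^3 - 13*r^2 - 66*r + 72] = 12*r^2 + 36*r - 26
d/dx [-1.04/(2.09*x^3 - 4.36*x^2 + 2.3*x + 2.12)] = (6.5208*x^2 - 9.0688*x + 2.392)/(2.09*x^3 - 4.36*x^2 + 2.3*x + 2.12)^2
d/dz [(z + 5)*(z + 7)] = 2*z + 12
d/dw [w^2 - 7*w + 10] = 2*w - 7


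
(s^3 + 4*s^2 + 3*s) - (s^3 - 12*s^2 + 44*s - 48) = 16*s^2 - 41*s + 48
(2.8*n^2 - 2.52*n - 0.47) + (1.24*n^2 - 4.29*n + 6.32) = 4.04*n^2 - 6.81*n + 5.85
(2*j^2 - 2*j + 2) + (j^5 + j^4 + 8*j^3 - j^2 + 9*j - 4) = j^5 + j^4 + 8*j^3 + j^2 + 7*j - 2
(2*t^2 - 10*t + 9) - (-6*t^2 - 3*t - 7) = 8*t^2 - 7*t + 16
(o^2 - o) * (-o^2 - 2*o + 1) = -o^4 - o^3 + 3*o^2 - o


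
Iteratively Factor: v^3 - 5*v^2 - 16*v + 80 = (v - 5)*(v^2 - 16) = (v - 5)*(v + 4)*(v - 4)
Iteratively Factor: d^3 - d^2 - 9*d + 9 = (d - 1)*(d^2 - 9) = (d - 3)*(d - 1)*(d + 3)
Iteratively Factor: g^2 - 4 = (g + 2)*(g - 2)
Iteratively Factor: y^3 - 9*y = (y)*(y^2 - 9) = y*(y + 3)*(y - 3)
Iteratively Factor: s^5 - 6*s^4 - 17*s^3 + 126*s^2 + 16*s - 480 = (s - 3)*(s^4 - 3*s^3 - 26*s^2 + 48*s + 160) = (s - 3)*(s + 2)*(s^3 - 5*s^2 - 16*s + 80) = (s - 3)*(s + 2)*(s + 4)*(s^2 - 9*s + 20) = (s - 5)*(s - 3)*(s + 2)*(s + 4)*(s - 4)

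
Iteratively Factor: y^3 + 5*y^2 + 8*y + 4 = (y + 2)*(y^2 + 3*y + 2) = (y + 2)^2*(y + 1)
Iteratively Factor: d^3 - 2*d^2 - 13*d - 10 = (d + 2)*(d^2 - 4*d - 5) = (d - 5)*(d + 2)*(d + 1)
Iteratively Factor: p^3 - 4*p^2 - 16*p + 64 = (p - 4)*(p^2 - 16) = (p - 4)^2*(p + 4)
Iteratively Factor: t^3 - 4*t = (t)*(t^2 - 4) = t*(t + 2)*(t - 2)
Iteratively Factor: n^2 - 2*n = (n - 2)*(n)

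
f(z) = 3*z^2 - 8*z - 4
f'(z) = 6*z - 8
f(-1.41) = 13.24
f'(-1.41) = -16.46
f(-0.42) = -0.11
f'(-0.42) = -10.52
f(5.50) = 42.75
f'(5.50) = 25.00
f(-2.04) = 24.80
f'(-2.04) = -20.24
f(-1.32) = 11.79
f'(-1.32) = -15.92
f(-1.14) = 9.02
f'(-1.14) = -14.84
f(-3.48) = 60.17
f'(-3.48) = -28.88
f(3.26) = 1.80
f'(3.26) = 11.56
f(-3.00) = 47.00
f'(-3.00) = -26.00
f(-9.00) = 311.00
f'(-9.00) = -62.00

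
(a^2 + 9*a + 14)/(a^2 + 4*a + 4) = (a + 7)/(a + 2)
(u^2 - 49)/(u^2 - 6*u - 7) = (u + 7)/(u + 1)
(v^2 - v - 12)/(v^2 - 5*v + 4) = (v + 3)/(v - 1)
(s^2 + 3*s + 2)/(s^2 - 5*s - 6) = (s + 2)/(s - 6)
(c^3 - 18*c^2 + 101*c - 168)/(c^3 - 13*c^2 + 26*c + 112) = (c - 3)/(c + 2)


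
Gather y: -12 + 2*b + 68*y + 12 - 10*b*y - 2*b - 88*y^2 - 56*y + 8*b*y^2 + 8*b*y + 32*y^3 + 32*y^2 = 32*y^3 + y^2*(8*b - 56) + y*(12 - 2*b)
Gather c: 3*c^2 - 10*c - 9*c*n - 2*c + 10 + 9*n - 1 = 3*c^2 + c*(-9*n - 12) + 9*n + 9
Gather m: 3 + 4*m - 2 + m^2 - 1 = m^2 + 4*m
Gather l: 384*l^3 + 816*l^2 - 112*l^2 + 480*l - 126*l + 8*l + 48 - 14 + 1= 384*l^3 + 704*l^2 + 362*l + 35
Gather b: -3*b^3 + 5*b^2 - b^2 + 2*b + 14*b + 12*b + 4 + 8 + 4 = -3*b^3 + 4*b^2 + 28*b + 16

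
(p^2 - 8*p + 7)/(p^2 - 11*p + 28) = (p - 1)/(p - 4)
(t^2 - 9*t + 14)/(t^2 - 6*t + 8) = (t - 7)/(t - 4)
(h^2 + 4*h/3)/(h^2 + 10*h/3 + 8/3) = h/(h + 2)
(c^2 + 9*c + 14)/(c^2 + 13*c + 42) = (c + 2)/(c + 6)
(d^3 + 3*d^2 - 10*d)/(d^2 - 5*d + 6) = d*(d + 5)/(d - 3)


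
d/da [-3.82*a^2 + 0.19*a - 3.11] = 0.19 - 7.64*a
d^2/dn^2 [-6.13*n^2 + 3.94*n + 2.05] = -12.2600000000000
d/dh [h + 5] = 1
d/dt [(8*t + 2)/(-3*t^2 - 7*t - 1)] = 6*(4*t^2 + 2*t + 1)/(9*t^4 + 42*t^3 + 55*t^2 + 14*t + 1)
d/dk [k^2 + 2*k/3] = 2*k + 2/3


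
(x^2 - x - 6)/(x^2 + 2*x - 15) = (x + 2)/(x + 5)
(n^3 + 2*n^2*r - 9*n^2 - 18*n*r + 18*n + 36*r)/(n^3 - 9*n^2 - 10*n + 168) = (n^2 + 2*n*r - 3*n - 6*r)/(n^2 - 3*n - 28)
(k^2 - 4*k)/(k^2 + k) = (k - 4)/(k + 1)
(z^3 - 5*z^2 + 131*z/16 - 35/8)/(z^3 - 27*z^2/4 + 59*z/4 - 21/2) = (z - 5/4)/(z - 3)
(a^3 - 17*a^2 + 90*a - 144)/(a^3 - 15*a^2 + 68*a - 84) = (a^2 - 11*a + 24)/(a^2 - 9*a + 14)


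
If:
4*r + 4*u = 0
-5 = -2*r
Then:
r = 5/2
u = -5/2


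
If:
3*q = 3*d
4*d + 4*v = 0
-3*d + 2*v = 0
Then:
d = 0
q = 0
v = 0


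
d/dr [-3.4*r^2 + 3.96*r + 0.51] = 3.96 - 6.8*r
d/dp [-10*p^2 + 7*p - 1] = 7 - 20*p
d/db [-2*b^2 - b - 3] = -4*b - 1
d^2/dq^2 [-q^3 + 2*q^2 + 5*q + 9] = 4 - 6*q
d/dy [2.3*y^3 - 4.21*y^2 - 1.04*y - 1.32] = 6.9*y^2 - 8.42*y - 1.04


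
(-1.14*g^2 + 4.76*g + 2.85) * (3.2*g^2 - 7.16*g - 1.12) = -3.648*g^4 + 23.3944*g^3 - 23.6848*g^2 - 25.7372*g - 3.192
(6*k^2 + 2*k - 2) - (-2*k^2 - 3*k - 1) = 8*k^2 + 5*k - 1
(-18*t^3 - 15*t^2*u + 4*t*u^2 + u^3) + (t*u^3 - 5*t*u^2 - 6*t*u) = -18*t^3 - 15*t^2*u + t*u^3 - t*u^2 - 6*t*u + u^3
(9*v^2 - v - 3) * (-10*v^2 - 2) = -90*v^4 + 10*v^3 + 12*v^2 + 2*v + 6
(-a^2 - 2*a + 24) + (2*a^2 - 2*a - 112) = a^2 - 4*a - 88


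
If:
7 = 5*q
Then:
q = 7/5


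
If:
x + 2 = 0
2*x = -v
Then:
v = 4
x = -2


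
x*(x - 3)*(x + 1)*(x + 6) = x^4 + 4*x^3 - 15*x^2 - 18*x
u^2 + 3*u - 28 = (u - 4)*(u + 7)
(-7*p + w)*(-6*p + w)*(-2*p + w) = -84*p^3 + 68*p^2*w - 15*p*w^2 + w^3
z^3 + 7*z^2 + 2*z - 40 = (z - 2)*(z + 4)*(z + 5)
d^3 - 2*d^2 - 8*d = d*(d - 4)*(d + 2)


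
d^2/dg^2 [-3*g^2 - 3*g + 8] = -6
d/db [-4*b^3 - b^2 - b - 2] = -12*b^2 - 2*b - 1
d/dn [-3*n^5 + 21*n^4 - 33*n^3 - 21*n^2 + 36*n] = -15*n^4 + 84*n^3 - 99*n^2 - 42*n + 36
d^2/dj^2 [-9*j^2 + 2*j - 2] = -18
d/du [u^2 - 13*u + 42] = 2*u - 13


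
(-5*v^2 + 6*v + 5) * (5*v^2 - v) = -25*v^4 + 35*v^3 + 19*v^2 - 5*v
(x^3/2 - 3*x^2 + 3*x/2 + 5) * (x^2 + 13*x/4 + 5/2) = x^5/2 - 11*x^4/8 - 7*x^3 + 19*x^2/8 + 20*x + 25/2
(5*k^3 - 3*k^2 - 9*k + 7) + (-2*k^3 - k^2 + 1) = 3*k^3 - 4*k^2 - 9*k + 8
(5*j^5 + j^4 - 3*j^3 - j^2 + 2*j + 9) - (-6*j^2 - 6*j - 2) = 5*j^5 + j^4 - 3*j^3 + 5*j^2 + 8*j + 11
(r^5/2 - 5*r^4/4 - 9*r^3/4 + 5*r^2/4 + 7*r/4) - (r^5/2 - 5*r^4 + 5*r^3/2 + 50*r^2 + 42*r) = 15*r^4/4 - 19*r^3/4 - 195*r^2/4 - 161*r/4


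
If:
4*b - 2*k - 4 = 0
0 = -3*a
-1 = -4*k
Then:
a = 0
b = 9/8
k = 1/4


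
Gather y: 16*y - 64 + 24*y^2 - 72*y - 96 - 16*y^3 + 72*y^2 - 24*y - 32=-16*y^3 + 96*y^2 - 80*y - 192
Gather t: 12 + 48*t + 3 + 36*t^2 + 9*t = 36*t^2 + 57*t + 15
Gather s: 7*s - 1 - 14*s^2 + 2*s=-14*s^2 + 9*s - 1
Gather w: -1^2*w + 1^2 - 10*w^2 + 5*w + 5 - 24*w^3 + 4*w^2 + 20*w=-24*w^3 - 6*w^2 + 24*w + 6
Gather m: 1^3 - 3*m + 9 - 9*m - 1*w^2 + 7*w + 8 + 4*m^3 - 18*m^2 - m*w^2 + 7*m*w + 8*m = 4*m^3 - 18*m^2 + m*(-w^2 + 7*w - 4) - w^2 + 7*w + 18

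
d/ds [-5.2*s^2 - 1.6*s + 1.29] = -10.4*s - 1.6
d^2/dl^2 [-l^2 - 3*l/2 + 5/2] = -2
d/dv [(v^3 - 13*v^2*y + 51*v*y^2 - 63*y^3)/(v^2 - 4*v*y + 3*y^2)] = (v^2 - 2*v*y - 11*y^2)/(v^2 - 2*v*y + y^2)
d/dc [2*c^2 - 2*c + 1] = 4*c - 2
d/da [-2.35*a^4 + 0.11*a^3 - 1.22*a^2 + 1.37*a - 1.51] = -9.4*a^3 + 0.33*a^2 - 2.44*a + 1.37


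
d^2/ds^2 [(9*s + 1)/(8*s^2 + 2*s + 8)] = ((8*s + 1)^2*(9*s + 1) - (108*s + 13)*(4*s^2 + s + 4))/(4*s^2 + s + 4)^3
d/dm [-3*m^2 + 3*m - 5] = 3 - 6*m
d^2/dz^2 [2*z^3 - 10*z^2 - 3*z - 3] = 12*z - 20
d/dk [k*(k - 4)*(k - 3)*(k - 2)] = 4*k^3 - 27*k^2 + 52*k - 24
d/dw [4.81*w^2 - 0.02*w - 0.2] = 9.62*w - 0.02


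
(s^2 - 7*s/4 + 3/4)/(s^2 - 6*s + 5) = (s - 3/4)/(s - 5)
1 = 1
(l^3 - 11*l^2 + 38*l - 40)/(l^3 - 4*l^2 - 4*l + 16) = (l - 5)/(l + 2)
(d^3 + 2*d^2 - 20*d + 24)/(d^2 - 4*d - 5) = (-d^3 - 2*d^2 + 20*d - 24)/(-d^2 + 4*d + 5)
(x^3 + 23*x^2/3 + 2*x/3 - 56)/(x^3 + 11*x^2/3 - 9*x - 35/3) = (x^2 + 10*x + 24)/(x^2 + 6*x + 5)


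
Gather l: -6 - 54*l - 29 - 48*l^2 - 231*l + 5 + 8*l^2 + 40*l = -40*l^2 - 245*l - 30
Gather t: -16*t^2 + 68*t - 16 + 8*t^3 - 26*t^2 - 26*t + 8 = 8*t^3 - 42*t^2 + 42*t - 8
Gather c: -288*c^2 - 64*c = -288*c^2 - 64*c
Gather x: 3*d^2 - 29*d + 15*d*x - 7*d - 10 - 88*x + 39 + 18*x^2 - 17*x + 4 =3*d^2 - 36*d + 18*x^2 + x*(15*d - 105) + 33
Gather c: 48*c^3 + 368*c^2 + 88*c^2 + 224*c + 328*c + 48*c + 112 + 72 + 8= 48*c^3 + 456*c^2 + 600*c + 192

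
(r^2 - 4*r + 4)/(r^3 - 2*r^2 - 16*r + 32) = (r - 2)/(r^2 - 16)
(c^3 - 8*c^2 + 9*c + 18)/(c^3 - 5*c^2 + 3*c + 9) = (c - 6)/(c - 3)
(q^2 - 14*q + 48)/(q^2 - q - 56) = (q - 6)/(q + 7)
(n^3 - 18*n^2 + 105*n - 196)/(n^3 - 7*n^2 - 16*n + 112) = (n - 7)/(n + 4)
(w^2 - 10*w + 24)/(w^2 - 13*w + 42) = (w - 4)/(w - 7)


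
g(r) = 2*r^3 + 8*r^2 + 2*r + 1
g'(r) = 6*r^2 + 16*r + 2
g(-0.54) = 1.94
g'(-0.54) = -4.89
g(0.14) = 1.44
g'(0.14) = 4.36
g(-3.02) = 12.84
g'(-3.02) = 8.40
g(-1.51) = 9.33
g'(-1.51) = -8.48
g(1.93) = 49.04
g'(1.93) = 55.23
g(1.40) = 24.97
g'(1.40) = 36.16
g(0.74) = 7.67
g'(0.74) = 17.13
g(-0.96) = 4.68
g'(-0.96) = -7.83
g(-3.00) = 13.00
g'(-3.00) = 8.00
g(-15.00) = -4979.00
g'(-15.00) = 1112.00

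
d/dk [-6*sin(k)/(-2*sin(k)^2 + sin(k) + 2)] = 6*(cos(2*k) - 3)*cos(k)/(sin(k) + cos(2*k) + 1)^2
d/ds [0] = 0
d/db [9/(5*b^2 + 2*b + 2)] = 18*(-5*b - 1)/(5*b^2 + 2*b + 2)^2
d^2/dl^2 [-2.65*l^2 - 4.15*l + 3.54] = -5.30000000000000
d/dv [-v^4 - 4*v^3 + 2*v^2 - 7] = 4*v*(-v^2 - 3*v + 1)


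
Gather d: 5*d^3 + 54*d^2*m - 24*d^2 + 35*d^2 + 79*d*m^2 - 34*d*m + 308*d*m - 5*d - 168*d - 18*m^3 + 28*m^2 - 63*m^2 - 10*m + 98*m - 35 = 5*d^3 + d^2*(54*m + 11) + d*(79*m^2 + 274*m - 173) - 18*m^3 - 35*m^2 + 88*m - 35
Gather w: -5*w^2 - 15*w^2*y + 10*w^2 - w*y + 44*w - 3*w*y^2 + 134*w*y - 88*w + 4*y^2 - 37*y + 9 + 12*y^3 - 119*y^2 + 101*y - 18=w^2*(5 - 15*y) + w*(-3*y^2 + 133*y - 44) + 12*y^3 - 115*y^2 + 64*y - 9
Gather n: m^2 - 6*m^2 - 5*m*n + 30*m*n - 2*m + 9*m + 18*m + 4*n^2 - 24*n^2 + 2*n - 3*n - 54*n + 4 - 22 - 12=-5*m^2 + 25*m - 20*n^2 + n*(25*m - 55) - 30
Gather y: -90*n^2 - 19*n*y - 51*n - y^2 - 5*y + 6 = -90*n^2 - 51*n - y^2 + y*(-19*n - 5) + 6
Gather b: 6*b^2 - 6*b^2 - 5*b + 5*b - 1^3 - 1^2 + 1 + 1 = 0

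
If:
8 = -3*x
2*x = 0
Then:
No Solution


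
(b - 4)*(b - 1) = b^2 - 5*b + 4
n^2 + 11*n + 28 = (n + 4)*(n + 7)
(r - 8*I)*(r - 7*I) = r^2 - 15*I*r - 56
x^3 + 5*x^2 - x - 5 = (x - 1)*(x + 1)*(x + 5)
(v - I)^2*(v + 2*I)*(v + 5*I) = v^4 + 5*I*v^3 + 3*v^2 + 13*I*v + 10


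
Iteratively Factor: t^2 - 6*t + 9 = (t - 3)*(t - 3)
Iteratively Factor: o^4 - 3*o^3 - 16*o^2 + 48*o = (o)*(o^3 - 3*o^2 - 16*o + 48) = o*(o + 4)*(o^2 - 7*o + 12) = o*(o - 3)*(o + 4)*(o - 4)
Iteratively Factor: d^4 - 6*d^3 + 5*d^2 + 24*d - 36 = (d + 2)*(d^3 - 8*d^2 + 21*d - 18) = (d - 3)*(d + 2)*(d^2 - 5*d + 6) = (d - 3)*(d - 2)*(d + 2)*(d - 3)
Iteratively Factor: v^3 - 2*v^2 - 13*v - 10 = (v + 1)*(v^2 - 3*v - 10) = (v - 5)*(v + 1)*(v + 2)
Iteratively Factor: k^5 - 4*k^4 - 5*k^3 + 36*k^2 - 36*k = (k - 2)*(k^4 - 2*k^3 - 9*k^2 + 18*k) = k*(k - 2)*(k^3 - 2*k^2 - 9*k + 18) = k*(k - 3)*(k - 2)*(k^2 + k - 6) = k*(k - 3)*(k - 2)^2*(k + 3)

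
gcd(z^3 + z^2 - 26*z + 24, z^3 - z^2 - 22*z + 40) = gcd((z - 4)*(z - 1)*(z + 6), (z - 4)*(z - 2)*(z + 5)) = z - 4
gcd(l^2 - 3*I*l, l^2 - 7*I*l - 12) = l - 3*I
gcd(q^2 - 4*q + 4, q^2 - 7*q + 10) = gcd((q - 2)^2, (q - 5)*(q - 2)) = q - 2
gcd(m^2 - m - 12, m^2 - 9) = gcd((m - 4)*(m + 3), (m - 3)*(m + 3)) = m + 3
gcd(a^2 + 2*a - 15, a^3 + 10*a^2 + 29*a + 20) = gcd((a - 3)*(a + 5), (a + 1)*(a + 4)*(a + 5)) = a + 5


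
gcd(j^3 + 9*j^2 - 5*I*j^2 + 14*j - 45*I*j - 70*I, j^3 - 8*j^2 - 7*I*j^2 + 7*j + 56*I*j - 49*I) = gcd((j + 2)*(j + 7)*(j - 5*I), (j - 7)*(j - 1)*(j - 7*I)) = 1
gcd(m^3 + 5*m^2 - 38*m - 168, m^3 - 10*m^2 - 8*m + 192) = m^2 - 2*m - 24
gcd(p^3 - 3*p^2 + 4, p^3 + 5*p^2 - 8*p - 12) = p^2 - p - 2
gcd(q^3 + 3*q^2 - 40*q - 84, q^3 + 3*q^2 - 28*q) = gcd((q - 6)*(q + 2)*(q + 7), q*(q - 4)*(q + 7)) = q + 7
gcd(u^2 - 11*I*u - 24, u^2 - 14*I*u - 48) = u - 8*I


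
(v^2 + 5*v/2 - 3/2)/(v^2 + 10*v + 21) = (v - 1/2)/(v + 7)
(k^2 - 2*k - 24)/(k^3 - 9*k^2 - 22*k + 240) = (k + 4)/(k^2 - 3*k - 40)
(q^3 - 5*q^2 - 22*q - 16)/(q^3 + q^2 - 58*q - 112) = (q + 1)/(q + 7)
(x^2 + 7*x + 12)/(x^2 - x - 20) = (x + 3)/(x - 5)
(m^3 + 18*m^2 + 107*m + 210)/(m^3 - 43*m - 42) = (m^2 + 12*m + 35)/(m^2 - 6*m - 7)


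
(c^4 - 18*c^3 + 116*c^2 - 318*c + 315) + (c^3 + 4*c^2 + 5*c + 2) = c^4 - 17*c^3 + 120*c^2 - 313*c + 317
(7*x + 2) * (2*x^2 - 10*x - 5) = 14*x^3 - 66*x^2 - 55*x - 10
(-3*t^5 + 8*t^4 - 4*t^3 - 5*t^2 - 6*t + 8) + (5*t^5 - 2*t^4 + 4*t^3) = 2*t^5 + 6*t^4 - 5*t^2 - 6*t + 8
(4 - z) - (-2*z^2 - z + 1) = 2*z^2 + 3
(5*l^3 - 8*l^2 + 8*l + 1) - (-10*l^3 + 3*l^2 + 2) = 15*l^3 - 11*l^2 + 8*l - 1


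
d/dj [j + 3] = 1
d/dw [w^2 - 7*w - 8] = 2*w - 7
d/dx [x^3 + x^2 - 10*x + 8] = 3*x^2 + 2*x - 10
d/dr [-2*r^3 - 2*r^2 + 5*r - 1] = -6*r^2 - 4*r + 5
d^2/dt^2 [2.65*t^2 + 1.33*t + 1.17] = 5.30000000000000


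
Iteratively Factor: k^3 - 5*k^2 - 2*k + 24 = (k - 3)*(k^2 - 2*k - 8) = (k - 4)*(k - 3)*(k + 2)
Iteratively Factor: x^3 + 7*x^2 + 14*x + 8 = (x + 2)*(x^2 + 5*x + 4) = (x + 2)*(x + 4)*(x + 1)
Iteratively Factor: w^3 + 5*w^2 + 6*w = (w + 3)*(w^2 + 2*w) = (w + 2)*(w + 3)*(w)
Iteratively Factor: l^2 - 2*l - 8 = (l + 2)*(l - 4)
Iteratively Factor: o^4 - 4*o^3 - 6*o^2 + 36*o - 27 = (o - 1)*(o^3 - 3*o^2 - 9*o + 27) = (o - 3)*(o - 1)*(o^2 - 9) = (o - 3)^2*(o - 1)*(o + 3)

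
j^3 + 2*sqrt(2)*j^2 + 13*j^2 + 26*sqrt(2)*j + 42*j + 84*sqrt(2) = (j + 6)*(j + 7)*(j + 2*sqrt(2))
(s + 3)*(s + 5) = s^2 + 8*s + 15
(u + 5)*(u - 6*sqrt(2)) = u^2 - 6*sqrt(2)*u + 5*u - 30*sqrt(2)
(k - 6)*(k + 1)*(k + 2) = k^3 - 3*k^2 - 16*k - 12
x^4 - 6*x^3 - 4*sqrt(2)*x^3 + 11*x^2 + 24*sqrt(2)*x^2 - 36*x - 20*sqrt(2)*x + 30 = (x - 5)*(x - 1)*(x - 3*sqrt(2))*(x - sqrt(2))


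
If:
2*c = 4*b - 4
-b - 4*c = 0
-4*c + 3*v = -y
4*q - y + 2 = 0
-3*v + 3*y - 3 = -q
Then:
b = 8/9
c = -2/9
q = -53/153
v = -230/459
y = 94/153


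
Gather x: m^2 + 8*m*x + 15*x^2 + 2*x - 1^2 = m^2 + 15*x^2 + x*(8*m + 2) - 1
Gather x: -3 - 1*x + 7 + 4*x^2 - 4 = 4*x^2 - x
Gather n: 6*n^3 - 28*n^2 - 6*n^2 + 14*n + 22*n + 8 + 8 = 6*n^3 - 34*n^2 + 36*n + 16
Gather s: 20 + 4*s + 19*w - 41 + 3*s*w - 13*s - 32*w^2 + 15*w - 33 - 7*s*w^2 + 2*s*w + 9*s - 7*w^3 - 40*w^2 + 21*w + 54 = s*(-7*w^2 + 5*w) - 7*w^3 - 72*w^2 + 55*w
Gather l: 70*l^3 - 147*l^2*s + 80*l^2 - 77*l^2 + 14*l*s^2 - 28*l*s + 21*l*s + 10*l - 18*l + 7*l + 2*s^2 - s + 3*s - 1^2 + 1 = 70*l^3 + l^2*(3 - 147*s) + l*(14*s^2 - 7*s - 1) + 2*s^2 + 2*s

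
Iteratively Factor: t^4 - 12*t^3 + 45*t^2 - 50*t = (t - 5)*(t^3 - 7*t^2 + 10*t) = (t - 5)*(t - 2)*(t^2 - 5*t) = (t - 5)^2*(t - 2)*(t)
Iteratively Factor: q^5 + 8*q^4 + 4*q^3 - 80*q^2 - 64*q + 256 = (q - 2)*(q^4 + 10*q^3 + 24*q^2 - 32*q - 128) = (q - 2)*(q + 4)*(q^3 + 6*q^2 - 32) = (q - 2)*(q + 4)^2*(q^2 + 2*q - 8) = (q - 2)*(q + 4)^3*(q - 2)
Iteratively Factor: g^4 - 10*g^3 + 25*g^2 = (g - 5)*(g^3 - 5*g^2) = (g - 5)^2*(g^2) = g*(g - 5)^2*(g)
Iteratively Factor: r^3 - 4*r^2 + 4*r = (r - 2)*(r^2 - 2*r) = r*(r - 2)*(r - 2)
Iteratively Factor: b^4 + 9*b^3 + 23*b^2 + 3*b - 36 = (b - 1)*(b^3 + 10*b^2 + 33*b + 36) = (b - 1)*(b + 3)*(b^2 + 7*b + 12) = (b - 1)*(b + 3)*(b + 4)*(b + 3)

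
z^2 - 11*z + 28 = (z - 7)*(z - 4)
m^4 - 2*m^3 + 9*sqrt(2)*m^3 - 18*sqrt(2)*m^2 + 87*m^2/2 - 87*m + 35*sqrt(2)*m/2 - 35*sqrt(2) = (m - 2)*(m + sqrt(2)/2)*(m + 7*sqrt(2)/2)*(m + 5*sqrt(2))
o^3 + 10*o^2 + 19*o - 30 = (o - 1)*(o + 5)*(o + 6)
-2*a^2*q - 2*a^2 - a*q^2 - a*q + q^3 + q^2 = (-2*a + q)*(a + q)*(q + 1)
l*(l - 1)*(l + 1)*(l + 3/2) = l^4 + 3*l^3/2 - l^2 - 3*l/2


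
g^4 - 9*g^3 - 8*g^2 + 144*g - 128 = (g - 8)*(g - 4)*(g - 1)*(g + 4)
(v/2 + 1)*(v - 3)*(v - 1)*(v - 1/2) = v^4/2 - 5*v^3/4 - 2*v^2 + 17*v/4 - 3/2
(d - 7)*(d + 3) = d^2 - 4*d - 21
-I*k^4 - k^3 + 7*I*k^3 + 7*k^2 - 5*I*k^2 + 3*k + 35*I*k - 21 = (k - 7)*(k - 3*I)*(k + I)*(-I*k + 1)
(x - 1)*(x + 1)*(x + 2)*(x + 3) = x^4 + 5*x^3 + 5*x^2 - 5*x - 6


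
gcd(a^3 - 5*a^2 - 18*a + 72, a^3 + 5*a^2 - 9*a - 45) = a - 3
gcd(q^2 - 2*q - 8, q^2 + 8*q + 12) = q + 2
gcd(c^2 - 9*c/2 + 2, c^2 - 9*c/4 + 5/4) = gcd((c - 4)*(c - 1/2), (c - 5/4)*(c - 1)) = 1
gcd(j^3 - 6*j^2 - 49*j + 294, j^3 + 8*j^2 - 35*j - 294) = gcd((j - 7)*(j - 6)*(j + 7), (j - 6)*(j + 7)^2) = j^2 + j - 42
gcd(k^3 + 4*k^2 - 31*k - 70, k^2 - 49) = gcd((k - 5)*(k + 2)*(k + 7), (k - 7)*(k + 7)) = k + 7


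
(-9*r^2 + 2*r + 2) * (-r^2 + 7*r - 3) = 9*r^4 - 65*r^3 + 39*r^2 + 8*r - 6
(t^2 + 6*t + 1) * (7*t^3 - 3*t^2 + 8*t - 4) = 7*t^5 + 39*t^4 - 3*t^3 + 41*t^2 - 16*t - 4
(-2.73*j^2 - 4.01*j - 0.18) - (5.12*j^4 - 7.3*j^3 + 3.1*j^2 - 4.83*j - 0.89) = -5.12*j^4 + 7.3*j^3 - 5.83*j^2 + 0.82*j + 0.71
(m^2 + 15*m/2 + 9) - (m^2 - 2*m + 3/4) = 19*m/2 + 33/4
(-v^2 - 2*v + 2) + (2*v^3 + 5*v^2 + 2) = 2*v^3 + 4*v^2 - 2*v + 4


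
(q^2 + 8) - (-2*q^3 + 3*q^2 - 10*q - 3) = 2*q^3 - 2*q^2 + 10*q + 11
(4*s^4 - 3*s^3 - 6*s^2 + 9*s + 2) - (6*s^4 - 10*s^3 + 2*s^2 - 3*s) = -2*s^4 + 7*s^3 - 8*s^2 + 12*s + 2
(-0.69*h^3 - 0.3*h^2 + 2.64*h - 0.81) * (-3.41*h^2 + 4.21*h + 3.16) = 2.3529*h^5 - 1.8819*h^4 - 12.4458*h^3 + 12.9285*h^2 + 4.9323*h - 2.5596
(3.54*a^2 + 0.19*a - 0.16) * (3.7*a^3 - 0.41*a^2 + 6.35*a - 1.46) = 13.098*a^5 - 0.7484*a^4 + 21.8091*a^3 - 3.8963*a^2 - 1.2934*a + 0.2336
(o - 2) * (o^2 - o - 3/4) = o^3 - 3*o^2 + 5*o/4 + 3/2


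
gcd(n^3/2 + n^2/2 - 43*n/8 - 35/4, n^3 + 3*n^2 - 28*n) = 1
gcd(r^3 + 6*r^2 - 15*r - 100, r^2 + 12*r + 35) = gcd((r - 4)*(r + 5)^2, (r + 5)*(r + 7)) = r + 5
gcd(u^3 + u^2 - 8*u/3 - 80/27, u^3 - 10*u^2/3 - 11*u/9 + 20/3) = u^2 - u/3 - 20/9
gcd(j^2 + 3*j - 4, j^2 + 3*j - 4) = j^2 + 3*j - 4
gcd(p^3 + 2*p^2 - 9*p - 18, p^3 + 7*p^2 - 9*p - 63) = p^2 - 9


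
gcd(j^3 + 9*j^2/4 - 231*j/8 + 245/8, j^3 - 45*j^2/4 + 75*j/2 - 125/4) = j - 5/4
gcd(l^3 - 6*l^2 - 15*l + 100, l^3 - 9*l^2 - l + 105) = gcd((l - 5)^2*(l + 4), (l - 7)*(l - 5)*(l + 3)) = l - 5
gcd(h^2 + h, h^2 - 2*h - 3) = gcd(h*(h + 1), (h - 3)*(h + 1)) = h + 1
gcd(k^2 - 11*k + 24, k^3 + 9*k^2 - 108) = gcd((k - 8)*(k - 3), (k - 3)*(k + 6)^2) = k - 3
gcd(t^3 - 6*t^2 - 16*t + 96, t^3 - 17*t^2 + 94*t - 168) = t^2 - 10*t + 24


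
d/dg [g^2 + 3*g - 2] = 2*g + 3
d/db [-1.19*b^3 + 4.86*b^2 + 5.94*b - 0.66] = -3.57*b^2 + 9.72*b + 5.94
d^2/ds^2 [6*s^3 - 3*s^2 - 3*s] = 36*s - 6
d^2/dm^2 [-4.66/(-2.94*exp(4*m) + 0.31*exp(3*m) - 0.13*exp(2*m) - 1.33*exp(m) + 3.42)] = ((-219.2064*exp(3*m) + 13.0014*exp(2*m) - 2.4232*exp(m) - 6.1978)*(2.94*exp(4*m) - 0.31*exp(3*m) + 0.13*exp(2*m) + 1.33*exp(m) - 3.42) + 4.66*(11.76*exp(3*m) - 0.93*exp(2*m) + 0.26*exp(m) + 1.33)*(23.52*exp(3*m) - 1.86*exp(2*m) + 0.52*exp(m) + 2.66)*exp(m))*exp(m)/(2.94*exp(4*m) - 0.31*exp(3*m) + 0.13*exp(2*m) + 1.33*exp(m) - 3.42)^3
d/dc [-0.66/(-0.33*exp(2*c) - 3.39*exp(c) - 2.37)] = (-0.4356*exp(c) - 2.2374)*exp(c)/(0.33*exp(2*c) + 3.39*exp(c) + 2.37)^2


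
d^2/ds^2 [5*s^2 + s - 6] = 10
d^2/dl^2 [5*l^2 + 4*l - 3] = 10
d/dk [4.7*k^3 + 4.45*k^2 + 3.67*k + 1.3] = 14.1*k^2 + 8.9*k + 3.67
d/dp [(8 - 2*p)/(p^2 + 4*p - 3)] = 2*(-p^2 - 4*p + 2*(p - 4)*(p + 2) + 3)/(p^2 + 4*p - 3)^2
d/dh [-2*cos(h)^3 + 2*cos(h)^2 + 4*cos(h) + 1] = 2*(3*cos(h)^2 - 2*cos(h) - 2)*sin(h)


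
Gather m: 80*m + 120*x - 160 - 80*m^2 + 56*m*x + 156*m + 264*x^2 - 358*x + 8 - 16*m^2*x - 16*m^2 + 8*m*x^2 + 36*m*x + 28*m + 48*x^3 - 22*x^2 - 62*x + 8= m^2*(-16*x - 96) + m*(8*x^2 + 92*x + 264) + 48*x^3 + 242*x^2 - 300*x - 144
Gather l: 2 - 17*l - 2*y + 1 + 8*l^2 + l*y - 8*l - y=8*l^2 + l*(y - 25) - 3*y + 3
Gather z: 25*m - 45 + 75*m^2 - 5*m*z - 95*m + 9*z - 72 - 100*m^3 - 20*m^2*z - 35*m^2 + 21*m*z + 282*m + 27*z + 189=-100*m^3 + 40*m^2 + 212*m + z*(-20*m^2 + 16*m + 36) + 72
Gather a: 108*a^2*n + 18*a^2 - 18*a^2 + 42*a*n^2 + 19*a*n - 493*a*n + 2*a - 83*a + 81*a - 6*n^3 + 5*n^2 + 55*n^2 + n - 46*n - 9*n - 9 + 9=108*a^2*n + a*(42*n^2 - 474*n) - 6*n^3 + 60*n^2 - 54*n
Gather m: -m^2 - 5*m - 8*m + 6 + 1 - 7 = -m^2 - 13*m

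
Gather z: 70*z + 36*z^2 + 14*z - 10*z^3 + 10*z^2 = -10*z^3 + 46*z^2 + 84*z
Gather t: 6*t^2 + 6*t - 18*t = 6*t^2 - 12*t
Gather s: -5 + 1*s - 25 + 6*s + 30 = 7*s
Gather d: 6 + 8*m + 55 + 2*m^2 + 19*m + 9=2*m^2 + 27*m + 70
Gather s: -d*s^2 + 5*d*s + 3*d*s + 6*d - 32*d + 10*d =-d*s^2 + 8*d*s - 16*d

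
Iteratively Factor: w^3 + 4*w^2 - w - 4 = (w - 1)*(w^2 + 5*w + 4) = (w - 1)*(w + 4)*(w + 1)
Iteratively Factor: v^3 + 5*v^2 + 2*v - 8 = (v + 2)*(v^2 + 3*v - 4) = (v + 2)*(v + 4)*(v - 1)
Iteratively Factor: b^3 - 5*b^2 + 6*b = (b - 3)*(b^2 - 2*b) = b*(b - 3)*(b - 2)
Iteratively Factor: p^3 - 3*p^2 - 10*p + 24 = (p - 4)*(p^2 + p - 6) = (p - 4)*(p + 3)*(p - 2)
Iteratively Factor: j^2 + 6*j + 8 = (j + 4)*(j + 2)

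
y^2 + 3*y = y*(y + 3)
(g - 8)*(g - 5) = g^2 - 13*g + 40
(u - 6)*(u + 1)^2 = u^3 - 4*u^2 - 11*u - 6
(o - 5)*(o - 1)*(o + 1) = o^3 - 5*o^2 - o + 5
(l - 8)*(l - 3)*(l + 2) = l^3 - 9*l^2 + 2*l + 48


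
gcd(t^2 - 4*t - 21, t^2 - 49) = t - 7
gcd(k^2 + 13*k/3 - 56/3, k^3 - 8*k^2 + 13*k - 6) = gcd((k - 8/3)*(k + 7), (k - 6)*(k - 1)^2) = 1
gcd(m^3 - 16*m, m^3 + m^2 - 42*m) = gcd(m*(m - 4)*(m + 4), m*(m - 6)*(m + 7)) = m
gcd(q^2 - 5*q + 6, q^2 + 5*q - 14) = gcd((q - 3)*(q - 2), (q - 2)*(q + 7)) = q - 2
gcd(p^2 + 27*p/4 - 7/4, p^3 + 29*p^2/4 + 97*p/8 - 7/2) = p - 1/4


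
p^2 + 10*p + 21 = (p + 3)*(p + 7)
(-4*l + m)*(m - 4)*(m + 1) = -4*l*m^2 + 12*l*m + 16*l + m^3 - 3*m^2 - 4*m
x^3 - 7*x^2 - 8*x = x*(x - 8)*(x + 1)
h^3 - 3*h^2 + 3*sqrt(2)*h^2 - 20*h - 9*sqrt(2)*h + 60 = (h - 3)*(h - 2*sqrt(2))*(h + 5*sqrt(2))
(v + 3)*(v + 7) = v^2 + 10*v + 21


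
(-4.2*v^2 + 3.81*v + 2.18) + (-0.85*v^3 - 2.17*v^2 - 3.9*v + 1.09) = -0.85*v^3 - 6.37*v^2 - 0.0899999999999999*v + 3.27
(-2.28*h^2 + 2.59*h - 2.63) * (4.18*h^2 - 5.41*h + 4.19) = -9.5304*h^4 + 23.161*h^3 - 34.5585*h^2 + 25.0804*h - 11.0197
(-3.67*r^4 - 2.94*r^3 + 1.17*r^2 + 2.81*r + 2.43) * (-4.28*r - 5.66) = 15.7076*r^5 + 33.3554*r^4 + 11.6328*r^3 - 18.649*r^2 - 26.305*r - 13.7538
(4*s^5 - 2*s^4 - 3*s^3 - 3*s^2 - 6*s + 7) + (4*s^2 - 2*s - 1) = 4*s^5 - 2*s^4 - 3*s^3 + s^2 - 8*s + 6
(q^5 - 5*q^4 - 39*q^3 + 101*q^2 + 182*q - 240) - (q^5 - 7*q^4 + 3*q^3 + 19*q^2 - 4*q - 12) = 2*q^4 - 42*q^3 + 82*q^2 + 186*q - 228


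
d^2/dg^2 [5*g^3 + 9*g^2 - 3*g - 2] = 30*g + 18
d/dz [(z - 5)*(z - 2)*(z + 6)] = 3*z^2 - 2*z - 32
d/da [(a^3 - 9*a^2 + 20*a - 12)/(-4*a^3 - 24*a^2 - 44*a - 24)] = 3*(-5*a^4 + 6*a^3 + 55*a^2 - 12*a - 84)/(4*(a^6 + 12*a^5 + 58*a^4 + 144*a^3 + 193*a^2 + 132*a + 36))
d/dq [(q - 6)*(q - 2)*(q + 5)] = 3*q^2 - 6*q - 28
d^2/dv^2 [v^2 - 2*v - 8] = 2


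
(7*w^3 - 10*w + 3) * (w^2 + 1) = 7*w^5 - 3*w^3 + 3*w^2 - 10*w + 3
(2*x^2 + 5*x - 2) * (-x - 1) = -2*x^3 - 7*x^2 - 3*x + 2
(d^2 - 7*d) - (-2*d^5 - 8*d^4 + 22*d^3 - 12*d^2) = 2*d^5 + 8*d^4 - 22*d^3 + 13*d^2 - 7*d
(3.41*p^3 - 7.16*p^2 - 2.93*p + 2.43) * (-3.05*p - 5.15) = -10.4005*p^4 + 4.2765*p^3 + 45.8105*p^2 + 7.678*p - 12.5145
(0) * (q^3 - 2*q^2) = 0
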